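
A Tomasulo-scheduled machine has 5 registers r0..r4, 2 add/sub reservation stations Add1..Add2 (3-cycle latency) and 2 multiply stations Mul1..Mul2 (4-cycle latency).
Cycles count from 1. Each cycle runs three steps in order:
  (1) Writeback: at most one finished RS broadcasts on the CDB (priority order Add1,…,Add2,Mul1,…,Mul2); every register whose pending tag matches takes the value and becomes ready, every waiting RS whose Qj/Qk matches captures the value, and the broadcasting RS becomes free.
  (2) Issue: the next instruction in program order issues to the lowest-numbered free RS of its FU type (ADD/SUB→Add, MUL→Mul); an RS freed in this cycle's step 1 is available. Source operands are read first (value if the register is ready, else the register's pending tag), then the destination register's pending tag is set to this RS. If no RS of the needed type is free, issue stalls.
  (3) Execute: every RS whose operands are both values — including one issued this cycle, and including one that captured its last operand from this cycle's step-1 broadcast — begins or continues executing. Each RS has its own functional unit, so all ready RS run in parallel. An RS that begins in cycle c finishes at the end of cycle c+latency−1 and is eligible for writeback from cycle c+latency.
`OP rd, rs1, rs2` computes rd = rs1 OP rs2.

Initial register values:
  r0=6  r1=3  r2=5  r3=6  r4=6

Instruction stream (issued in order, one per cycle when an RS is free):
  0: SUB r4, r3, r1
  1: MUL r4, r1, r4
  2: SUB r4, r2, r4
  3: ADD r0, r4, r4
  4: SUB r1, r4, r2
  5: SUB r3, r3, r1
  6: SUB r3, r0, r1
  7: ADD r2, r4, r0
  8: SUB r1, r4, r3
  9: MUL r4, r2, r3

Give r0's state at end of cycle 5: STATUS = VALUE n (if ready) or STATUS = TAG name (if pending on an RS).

STATUS = TAG Add1

cycle 1: issue SUB r4<-Add1 // r0:6,r1:3,r2:5,r3:6,r4:Add1
cycle 2: issue MUL r4<-Mul1 // r0:6,r1:3,r2:5,r3:6,r4:Mul1
cycle 3: issue SUB r4<-Add2 // r0:6,r1:3,r2:5,r3:6,r4:Add2
cycle 4: CDB Add1=3; issue ADD r0<-Add1 // r0:Add1,r1:3,r2:5,r3:6,r4:Add2
cycle 5: stall // r0:Add1,r1:3,r2:5,r3:6,r4:Add2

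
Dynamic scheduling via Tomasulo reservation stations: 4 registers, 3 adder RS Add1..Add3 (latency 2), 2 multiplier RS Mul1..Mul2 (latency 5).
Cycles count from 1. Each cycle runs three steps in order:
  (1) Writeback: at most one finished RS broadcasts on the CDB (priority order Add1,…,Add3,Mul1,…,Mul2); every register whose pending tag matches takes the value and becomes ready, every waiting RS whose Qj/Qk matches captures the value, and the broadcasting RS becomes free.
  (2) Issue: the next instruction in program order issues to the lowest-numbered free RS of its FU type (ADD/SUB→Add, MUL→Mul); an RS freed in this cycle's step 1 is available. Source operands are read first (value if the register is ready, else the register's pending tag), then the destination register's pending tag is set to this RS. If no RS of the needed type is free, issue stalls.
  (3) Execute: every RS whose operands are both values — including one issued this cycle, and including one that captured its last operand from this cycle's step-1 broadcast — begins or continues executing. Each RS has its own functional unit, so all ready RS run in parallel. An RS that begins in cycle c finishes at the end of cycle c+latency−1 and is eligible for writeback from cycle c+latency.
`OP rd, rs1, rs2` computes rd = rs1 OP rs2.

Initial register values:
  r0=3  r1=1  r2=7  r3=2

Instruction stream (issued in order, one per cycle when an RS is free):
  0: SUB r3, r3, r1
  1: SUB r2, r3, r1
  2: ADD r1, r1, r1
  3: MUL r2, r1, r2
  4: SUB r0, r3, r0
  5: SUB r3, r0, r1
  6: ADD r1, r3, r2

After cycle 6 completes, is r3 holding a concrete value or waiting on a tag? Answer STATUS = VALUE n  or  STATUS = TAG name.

STATUS = TAG Add2

cycle 1: issue SUB r3<-Add1 // r0:3,r1:1,r2:7,r3:Add1
cycle 2: issue SUB r2<-Add2 // r0:3,r1:1,r2:Add2,r3:Add1
cycle 3: CDB Add1=1; issue ADD r1<-Add1 // r0:3,r1:Add1,r2:Add2,r3:1
cycle 4: issue MUL r2<-Mul1 // r0:3,r1:Add1,r2:Mul1,r3:1
cycle 5: CDB Add1=2; issue SUB r0<-Add1 // r0:Add1,r1:2,r2:Mul1,r3:1
cycle 6: CDB Add2=0; issue SUB r3<-Add2 // r0:Add1,r1:2,r2:Mul1,r3:Add2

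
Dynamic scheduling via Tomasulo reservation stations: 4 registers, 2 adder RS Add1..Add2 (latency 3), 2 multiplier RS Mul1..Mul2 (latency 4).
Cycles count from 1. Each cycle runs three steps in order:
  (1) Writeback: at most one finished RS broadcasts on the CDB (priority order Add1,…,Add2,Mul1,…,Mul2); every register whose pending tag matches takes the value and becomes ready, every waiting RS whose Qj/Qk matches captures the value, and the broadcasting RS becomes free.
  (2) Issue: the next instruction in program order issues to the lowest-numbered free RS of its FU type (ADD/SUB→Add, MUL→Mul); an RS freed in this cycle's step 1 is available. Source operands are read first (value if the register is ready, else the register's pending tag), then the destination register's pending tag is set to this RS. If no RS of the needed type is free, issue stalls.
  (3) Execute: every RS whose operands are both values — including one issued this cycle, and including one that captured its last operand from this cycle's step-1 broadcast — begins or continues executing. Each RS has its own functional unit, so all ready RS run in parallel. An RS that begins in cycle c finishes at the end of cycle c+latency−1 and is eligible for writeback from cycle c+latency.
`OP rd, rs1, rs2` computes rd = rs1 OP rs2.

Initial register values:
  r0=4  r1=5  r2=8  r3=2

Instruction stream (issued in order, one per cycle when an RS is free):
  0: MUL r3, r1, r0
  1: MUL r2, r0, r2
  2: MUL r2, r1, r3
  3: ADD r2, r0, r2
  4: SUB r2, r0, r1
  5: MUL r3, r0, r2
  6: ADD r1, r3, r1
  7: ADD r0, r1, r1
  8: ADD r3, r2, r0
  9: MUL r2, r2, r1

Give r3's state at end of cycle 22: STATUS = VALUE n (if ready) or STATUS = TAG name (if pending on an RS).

STATUS = TAG Add2

c1: issue MUL r3<-Mul1 | r0:4,r1:5,r2:8,r3:Mul1
c2: issue MUL r2<-Mul2 | r0:4,r1:5,r2:Mul2,r3:Mul1
c3: stall | r0:4,r1:5,r2:Mul2,r3:Mul1
c4: stall | r0:4,r1:5,r2:Mul2,r3:Mul1
c5: CDB Mul1=20; issue MUL r2<-Mul1 | r0:4,r1:5,r2:Mul1,r3:20
c6: CDB Mul2=32; issue ADD r2<-Add1 | r0:4,r1:5,r2:Add1,r3:20
c7: issue SUB r2<-Add2 | r0:4,r1:5,r2:Add2,r3:20
c8: issue MUL r3<-Mul2 | r0:4,r1:5,r2:Add2,r3:Mul2
c9: CDB Mul1=100; stall | r0:4,r1:5,r2:Add2,r3:Mul2
c10: CDB Add2=-1; issue ADD r1<-Add2 | r0:4,r1:Add2,r2:-1,r3:Mul2
c11: stall | r0:4,r1:Add2,r2:-1,r3:Mul2
c12: CDB Add1=104; issue ADD r0<-Add1 | r0:Add1,r1:Add2,r2:-1,r3:Mul2
c13: stall | r0:Add1,r1:Add2,r2:-1,r3:Mul2
c14: CDB Mul2=-4; stall | r0:Add1,r1:Add2,r2:-1,r3:-4
c15: stall | r0:Add1,r1:Add2,r2:-1,r3:-4
c16: stall | r0:Add1,r1:Add2,r2:-1,r3:-4
c17: CDB Add2=1; issue ADD r3<-Add2 | r0:Add1,r1:1,r2:-1,r3:Add2
c18: issue MUL r2<-Mul1 | r0:Add1,r1:1,r2:Mul1,r3:Add2
c19: - | r0:Add1,r1:1,r2:Mul1,r3:Add2
c20: CDB Add1=2 | r0:2,r1:1,r2:Mul1,r3:Add2
c21: - | r0:2,r1:1,r2:Mul1,r3:Add2
c22: CDB Mul1=-1 | r0:2,r1:1,r2:-1,r3:Add2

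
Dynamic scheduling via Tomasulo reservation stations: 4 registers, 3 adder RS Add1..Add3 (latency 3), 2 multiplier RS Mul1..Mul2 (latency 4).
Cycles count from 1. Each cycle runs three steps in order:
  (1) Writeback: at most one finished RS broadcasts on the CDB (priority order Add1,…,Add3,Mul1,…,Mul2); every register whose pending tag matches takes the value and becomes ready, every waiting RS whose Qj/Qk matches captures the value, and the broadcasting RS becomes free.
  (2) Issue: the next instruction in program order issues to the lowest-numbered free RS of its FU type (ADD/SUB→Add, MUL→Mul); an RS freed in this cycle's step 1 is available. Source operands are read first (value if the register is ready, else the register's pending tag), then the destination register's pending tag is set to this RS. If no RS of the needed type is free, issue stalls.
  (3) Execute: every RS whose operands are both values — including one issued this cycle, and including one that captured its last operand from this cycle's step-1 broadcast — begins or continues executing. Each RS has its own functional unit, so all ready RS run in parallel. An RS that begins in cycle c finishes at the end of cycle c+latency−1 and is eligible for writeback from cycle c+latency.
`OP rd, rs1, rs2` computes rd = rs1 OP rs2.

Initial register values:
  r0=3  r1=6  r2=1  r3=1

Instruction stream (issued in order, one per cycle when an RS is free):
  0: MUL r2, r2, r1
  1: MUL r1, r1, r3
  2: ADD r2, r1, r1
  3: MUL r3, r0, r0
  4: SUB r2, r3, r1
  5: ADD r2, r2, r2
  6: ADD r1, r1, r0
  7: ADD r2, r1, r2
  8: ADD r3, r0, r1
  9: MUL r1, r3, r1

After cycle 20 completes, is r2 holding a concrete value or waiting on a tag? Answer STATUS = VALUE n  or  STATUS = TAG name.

STATUS = VALUE 15

  c1: issue MUL r2<-Mul1  regs: r0:3,r1:6,r2:Mul1,r3:1
  c2: issue MUL r1<-Mul2  regs: r0:3,r1:Mul2,r2:Mul1,r3:1
  c3: issue ADD r2<-Add1  regs: r0:3,r1:Mul2,r2:Add1,r3:1
  c4: stall  regs: r0:3,r1:Mul2,r2:Add1,r3:1
  c5: CDB Mul1=6; issue MUL r3<-Mul1  regs: r0:3,r1:Mul2,r2:Add1,r3:Mul1
  c6: CDB Mul2=6; issue SUB r2<-Add2  regs: r0:3,r1:6,r2:Add2,r3:Mul1
  c7: issue ADD r2<-Add3  regs: r0:3,r1:6,r2:Add3,r3:Mul1
  c8: stall  regs: r0:3,r1:6,r2:Add3,r3:Mul1
  c9: CDB Add1=12; issue ADD r1<-Add1  regs: r0:3,r1:Add1,r2:Add3,r3:Mul1
  c10: CDB Mul1=9; stall  regs: r0:3,r1:Add1,r2:Add3,r3:9
  c11: stall  regs: r0:3,r1:Add1,r2:Add3,r3:9
  c12: CDB Add1=9; issue ADD r2<-Add1  regs: r0:3,r1:9,r2:Add1,r3:9
  c13: CDB Add2=3; issue ADD r3<-Add2  regs: r0:3,r1:9,r2:Add1,r3:Add2
  c14: issue MUL r1<-Mul1  regs: r0:3,r1:Mul1,r2:Add1,r3:Add2
  c15: -  regs: r0:3,r1:Mul1,r2:Add1,r3:Add2
  c16: CDB Add2=12  regs: r0:3,r1:Mul1,r2:Add1,r3:12
  c17: CDB Add3=6  regs: r0:3,r1:Mul1,r2:Add1,r3:12
  c18: -  regs: r0:3,r1:Mul1,r2:Add1,r3:12
  c19: -  regs: r0:3,r1:Mul1,r2:Add1,r3:12
  c20: CDB Add1=15  regs: r0:3,r1:Mul1,r2:15,r3:12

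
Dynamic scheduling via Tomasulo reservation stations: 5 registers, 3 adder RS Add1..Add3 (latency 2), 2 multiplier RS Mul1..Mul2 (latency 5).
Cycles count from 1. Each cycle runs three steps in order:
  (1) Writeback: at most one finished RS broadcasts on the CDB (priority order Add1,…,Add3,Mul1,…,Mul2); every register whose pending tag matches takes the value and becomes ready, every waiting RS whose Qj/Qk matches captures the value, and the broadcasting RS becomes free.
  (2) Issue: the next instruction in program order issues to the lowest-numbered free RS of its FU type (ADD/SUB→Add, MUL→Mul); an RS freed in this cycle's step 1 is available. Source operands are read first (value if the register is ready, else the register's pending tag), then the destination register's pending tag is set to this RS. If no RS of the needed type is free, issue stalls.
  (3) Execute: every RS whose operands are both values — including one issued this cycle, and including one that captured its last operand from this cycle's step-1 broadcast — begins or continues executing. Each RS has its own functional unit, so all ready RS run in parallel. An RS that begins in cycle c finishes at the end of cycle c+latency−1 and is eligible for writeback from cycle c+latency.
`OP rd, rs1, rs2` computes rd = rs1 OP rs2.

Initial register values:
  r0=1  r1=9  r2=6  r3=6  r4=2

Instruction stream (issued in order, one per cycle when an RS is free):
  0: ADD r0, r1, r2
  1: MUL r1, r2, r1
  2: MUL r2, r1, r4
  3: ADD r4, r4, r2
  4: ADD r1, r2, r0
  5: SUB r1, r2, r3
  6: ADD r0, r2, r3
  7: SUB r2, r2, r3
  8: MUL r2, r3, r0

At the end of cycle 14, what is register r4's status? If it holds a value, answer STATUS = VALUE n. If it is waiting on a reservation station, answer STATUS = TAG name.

c1: issue ADD r0<-Add1 | r0:Add1,r1:9,r2:6,r3:6,r4:2
c2: issue MUL r1<-Mul1 | r0:Add1,r1:Mul1,r2:6,r3:6,r4:2
c3: CDB Add1=15; issue MUL r2<-Mul2 | r0:15,r1:Mul1,r2:Mul2,r3:6,r4:2
c4: issue ADD r4<-Add1 | r0:15,r1:Mul1,r2:Mul2,r3:6,r4:Add1
c5: issue ADD r1<-Add2 | r0:15,r1:Add2,r2:Mul2,r3:6,r4:Add1
c6: issue SUB r1<-Add3 | r0:15,r1:Add3,r2:Mul2,r3:6,r4:Add1
c7: CDB Mul1=54; stall | r0:15,r1:Add3,r2:Mul2,r3:6,r4:Add1
c8: stall | r0:15,r1:Add3,r2:Mul2,r3:6,r4:Add1
c9: stall | r0:15,r1:Add3,r2:Mul2,r3:6,r4:Add1
c10: stall | r0:15,r1:Add3,r2:Mul2,r3:6,r4:Add1
c11: stall | r0:15,r1:Add3,r2:Mul2,r3:6,r4:Add1
c12: CDB Mul2=108; stall | r0:15,r1:Add3,r2:108,r3:6,r4:Add1
c13: stall | r0:15,r1:Add3,r2:108,r3:6,r4:Add1
c14: CDB Add1=110; issue ADD r0<-Add1 | r0:Add1,r1:Add3,r2:108,r3:6,r4:110

STATUS = VALUE 110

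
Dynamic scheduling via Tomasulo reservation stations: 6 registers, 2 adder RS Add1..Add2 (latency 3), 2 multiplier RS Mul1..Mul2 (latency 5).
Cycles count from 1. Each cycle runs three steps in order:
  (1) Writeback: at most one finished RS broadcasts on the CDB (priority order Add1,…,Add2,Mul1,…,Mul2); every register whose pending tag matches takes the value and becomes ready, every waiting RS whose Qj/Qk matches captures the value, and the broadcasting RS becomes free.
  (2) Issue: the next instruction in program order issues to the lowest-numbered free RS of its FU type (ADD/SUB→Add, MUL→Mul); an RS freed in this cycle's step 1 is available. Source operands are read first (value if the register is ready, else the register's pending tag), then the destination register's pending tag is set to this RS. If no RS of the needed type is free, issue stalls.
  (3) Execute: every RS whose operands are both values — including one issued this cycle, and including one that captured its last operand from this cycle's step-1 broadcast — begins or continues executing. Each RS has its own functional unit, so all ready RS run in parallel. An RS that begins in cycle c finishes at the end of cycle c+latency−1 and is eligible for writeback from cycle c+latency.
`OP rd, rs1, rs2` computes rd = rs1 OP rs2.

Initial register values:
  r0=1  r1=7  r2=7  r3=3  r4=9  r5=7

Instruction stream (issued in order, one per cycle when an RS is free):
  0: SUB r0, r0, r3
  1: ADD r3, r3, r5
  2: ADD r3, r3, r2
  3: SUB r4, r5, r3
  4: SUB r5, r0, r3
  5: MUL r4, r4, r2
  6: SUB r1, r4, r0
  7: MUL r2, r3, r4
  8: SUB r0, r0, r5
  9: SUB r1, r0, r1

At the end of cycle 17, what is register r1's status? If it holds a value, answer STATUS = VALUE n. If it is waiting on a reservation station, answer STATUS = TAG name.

c1: issue SUB r0<-Add1 | r0:Add1,r1:7,r2:7,r3:3,r4:9,r5:7
c2: issue ADD r3<-Add2 | r0:Add1,r1:7,r2:7,r3:Add2,r4:9,r5:7
c3: stall | r0:Add1,r1:7,r2:7,r3:Add2,r4:9,r5:7
c4: CDB Add1=-2; issue ADD r3<-Add1 | r0:-2,r1:7,r2:7,r3:Add1,r4:9,r5:7
c5: CDB Add2=10; issue SUB r4<-Add2 | r0:-2,r1:7,r2:7,r3:Add1,r4:Add2,r5:7
c6: stall | r0:-2,r1:7,r2:7,r3:Add1,r4:Add2,r5:7
c7: stall | r0:-2,r1:7,r2:7,r3:Add1,r4:Add2,r5:7
c8: CDB Add1=17; issue SUB r5<-Add1 | r0:-2,r1:7,r2:7,r3:17,r4:Add2,r5:Add1
c9: issue MUL r4<-Mul1 | r0:-2,r1:7,r2:7,r3:17,r4:Mul1,r5:Add1
c10: stall | r0:-2,r1:7,r2:7,r3:17,r4:Mul1,r5:Add1
c11: CDB Add1=-19; issue SUB r1<-Add1 | r0:-2,r1:Add1,r2:7,r3:17,r4:Mul1,r5:-19
c12: CDB Add2=-10; issue MUL r2<-Mul2 | r0:-2,r1:Add1,r2:Mul2,r3:17,r4:Mul1,r5:-19
c13: issue SUB r0<-Add2 | r0:Add2,r1:Add1,r2:Mul2,r3:17,r4:Mul1,r5:-19
c14: stall | r0:Add2,r1:Add1,r2:Mul2,r3:17,r4:Mul1,r5:-19
c15: stall | r0:Add2,r1:Add1,r2:Mul2,r3:17,r4:Mul1,r5:-19
c16: CDB Add2=17; issue SUB r1<-Add2 | r0:17,r1:Add2,r2:Mul2,r3:17,r4:Mul1,r5:-19
c17: CDB Mul1=-70 | r0:17,r1:Add2,r2:Mul2,r3:17,r4:-70,r5:-19

STATUS = TAG Add2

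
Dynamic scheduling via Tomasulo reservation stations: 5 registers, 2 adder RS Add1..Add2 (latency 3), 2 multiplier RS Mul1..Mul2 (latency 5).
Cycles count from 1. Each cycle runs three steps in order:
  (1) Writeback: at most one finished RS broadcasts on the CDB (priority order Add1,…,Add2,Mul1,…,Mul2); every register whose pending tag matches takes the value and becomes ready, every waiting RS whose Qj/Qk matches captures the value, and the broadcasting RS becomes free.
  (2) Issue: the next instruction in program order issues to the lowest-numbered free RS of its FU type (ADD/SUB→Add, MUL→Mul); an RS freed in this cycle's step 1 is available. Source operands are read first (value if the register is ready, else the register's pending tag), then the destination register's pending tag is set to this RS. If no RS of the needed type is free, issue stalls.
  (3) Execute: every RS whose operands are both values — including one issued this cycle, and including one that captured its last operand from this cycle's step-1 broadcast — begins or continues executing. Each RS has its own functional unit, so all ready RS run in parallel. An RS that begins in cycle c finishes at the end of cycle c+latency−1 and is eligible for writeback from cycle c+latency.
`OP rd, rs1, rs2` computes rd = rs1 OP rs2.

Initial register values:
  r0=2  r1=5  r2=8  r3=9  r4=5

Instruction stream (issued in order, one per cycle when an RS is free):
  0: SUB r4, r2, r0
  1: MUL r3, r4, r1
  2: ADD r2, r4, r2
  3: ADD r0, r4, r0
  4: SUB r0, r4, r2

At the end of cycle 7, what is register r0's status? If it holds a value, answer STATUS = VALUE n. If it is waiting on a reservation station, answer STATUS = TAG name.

  c1: issue SUB r4<-Add1  regs: r0:2,r1:5,r2:8,r3:9,r4:Add1
  c2: issue MUL r3<-Mul1  regs: r0:2,r1:5,r2:8,r3:Mul1,r4:Add1
  c3: issue ADD r2<-Add2  regs: r0:2,r1:5,r2:Add2,r3:Mul1,r4:Add1
  c4: CDB Add1=6; issue ADD r0<-Add1  regs: r0:Add1,r1:5,r2:Add2,r3:Mul1,r4:6
  c5: stall  regs: r0:Add1,r1:5,r2:Add2,r3:Mul1,r4:6
  c6: stall  regs: r0:Add1,r1:5,r2:Add2,r3:Mul1,r4:6
  c7: CDB Add1=8; issue SUB r0<-Add1  regs: r0:Add1,r1:5,r2:Add2,r3:Mul1,r4:6

STATUS = TAG Add1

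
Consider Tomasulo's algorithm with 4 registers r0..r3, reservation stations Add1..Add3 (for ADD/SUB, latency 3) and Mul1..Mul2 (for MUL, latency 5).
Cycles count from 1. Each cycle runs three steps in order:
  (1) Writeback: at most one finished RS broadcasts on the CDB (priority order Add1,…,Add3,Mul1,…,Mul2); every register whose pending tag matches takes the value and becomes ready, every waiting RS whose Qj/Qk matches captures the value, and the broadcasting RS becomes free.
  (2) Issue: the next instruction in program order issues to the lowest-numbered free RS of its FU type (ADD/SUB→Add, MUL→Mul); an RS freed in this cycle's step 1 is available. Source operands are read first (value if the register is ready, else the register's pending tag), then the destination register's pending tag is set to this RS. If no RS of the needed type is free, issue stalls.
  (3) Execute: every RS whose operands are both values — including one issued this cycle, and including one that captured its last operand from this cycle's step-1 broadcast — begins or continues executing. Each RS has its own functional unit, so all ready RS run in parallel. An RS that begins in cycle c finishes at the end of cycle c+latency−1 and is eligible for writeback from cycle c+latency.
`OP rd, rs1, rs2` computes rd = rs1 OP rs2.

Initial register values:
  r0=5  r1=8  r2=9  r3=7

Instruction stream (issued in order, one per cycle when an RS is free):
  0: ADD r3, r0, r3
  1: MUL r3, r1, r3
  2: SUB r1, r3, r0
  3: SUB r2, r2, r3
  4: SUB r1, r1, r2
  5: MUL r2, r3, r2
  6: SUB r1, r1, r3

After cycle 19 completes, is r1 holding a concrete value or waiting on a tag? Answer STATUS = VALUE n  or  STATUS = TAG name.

c1: issue ADD r3<-Add1 | r0:5,r1:8,r2:9,r3:Add1
c2: issue MUL r3<-Mul1 | r0:5,r1:8,r2:9,r3:Mul1
c3: issue SUB r1<-Add2 | r0:5,r1:Add2,r2:9,r3:Mul1
c4: CDB Add1=12; issue SUB r2<-Add1 | r0:5,r1:Add2,r2:Add1,r3:Mul1
c5: issue SUB r1<-Add3 | r0:5,r1:Add3,r2:Add1,r3:Mul1
c6: issue MUL r2<-Mul2 | r0:5,r1:Add3,r2:Mul2,r3:Mul1
c7: stall | r0:5,r1:Add3,r2:Mul2,r3:Mul1
c8: stall | r0:5,r1:Add3,r2:Mul2,r3:Mul1
c9: CDB Mul1=96; stall | r0:5,r1:Add3,r2:Mul2,r3:96
c10: stall | r0:5,r1:Add3,r2:Mul2,r3:96
c11: stall | r0:5,r1:Add3,r2:Mul2,r3:96
c12: CDB Add1=-87; issue SUB r1<-Add1 | r0:5,r1:Add1,r2:Mul2,r3:96
c13: CDB Add2=91 | r0:5,r1:Add1,r2:Mul2,r3:96
c14: - | r0:5,r1:Add1,r2:Mul2,r3:96
c15: - | r0:5,r1:Add1,r2:Mul2,r3:96
c16: CDB Add3=178 | r0:5,r1:Add1,r2:Mul2,r3:96
c17: CDB Mul2=-8352 | r0:5,r1:Add1,r2:-8352,r3:96
c18: - | r0:5,r1:Add1,r2:-8352,r3:96
c19: CDB Add1=82 | r0:5,r1:82,r2:-8352,r3:96

STATUS = VALUE 82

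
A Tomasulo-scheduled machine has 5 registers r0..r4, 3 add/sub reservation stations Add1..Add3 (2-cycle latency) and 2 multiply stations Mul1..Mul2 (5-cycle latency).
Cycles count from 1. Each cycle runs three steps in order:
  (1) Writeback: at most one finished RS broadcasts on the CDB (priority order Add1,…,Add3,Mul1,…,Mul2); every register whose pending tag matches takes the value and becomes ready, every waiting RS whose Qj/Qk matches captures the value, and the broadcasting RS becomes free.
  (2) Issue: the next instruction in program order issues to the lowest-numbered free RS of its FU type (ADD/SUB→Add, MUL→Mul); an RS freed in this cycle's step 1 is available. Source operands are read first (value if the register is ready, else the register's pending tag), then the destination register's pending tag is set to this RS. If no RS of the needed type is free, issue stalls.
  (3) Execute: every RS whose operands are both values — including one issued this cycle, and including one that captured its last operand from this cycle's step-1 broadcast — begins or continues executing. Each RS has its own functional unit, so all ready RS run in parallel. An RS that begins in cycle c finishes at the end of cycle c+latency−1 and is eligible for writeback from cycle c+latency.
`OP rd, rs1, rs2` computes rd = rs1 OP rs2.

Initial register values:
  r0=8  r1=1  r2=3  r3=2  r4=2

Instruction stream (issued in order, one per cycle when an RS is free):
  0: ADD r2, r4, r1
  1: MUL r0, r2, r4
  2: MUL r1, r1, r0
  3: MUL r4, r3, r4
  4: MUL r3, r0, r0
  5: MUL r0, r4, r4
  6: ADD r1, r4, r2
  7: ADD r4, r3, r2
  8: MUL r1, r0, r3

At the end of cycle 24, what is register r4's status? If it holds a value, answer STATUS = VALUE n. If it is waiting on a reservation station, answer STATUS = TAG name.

STATUS = VALUE 39

cycle 1: issue ADD r2<-Add1 // r0:8,r1:1,r2:Add1,r3:2,r4:2
cycle 2: issue MUL r0<-Mul1 // r0:Mul1,r1:1,r2:Add1,r3:2,r4:2
cycle 3: CDB Add1=3; issue MUL r1<-Mul2 // r0:Mul1,r1:Mul2,r2:3,r3:2,r4:2
cycle 4: stall // r0:Mul1,r1:Mul2,r2:3,r3:2,r4:2
cycle 5: stall // r0:Mul1,r1:Mul2,r2:3,r3:2,r4:2
cycle 6: stall // r0:Mul1,r1:Mul2,r2:3,r3:2,r4:2
cycle 7: stall // r0:Mul1,r1:Mul2,r2:3,r3:2,r4:2
cycle 8: CDB Mul1=6; issue MUL r4<-Mul1 // r0:6,r1:Mul2,r2:3,r3:2,r4:Mul1
cycle 9: stall // r0:6,r1:Mul2,r2:3,r3:2,r4:Mul1
cycle 10: stall // r0:6,r1:Mul2,r2:3,r3:2,r4:Mul1
cycle 11: stall // r0:6,r1:Mul2,r2:3,r3:2,r4:Mul1
cycle 12: stall // r0:6,r1:Mul2,r2:3,r3:2,r4:Mul1
cycle 13: CDB Mul1=4; issue MUL r3<-Mul1 // r0:6,r1:Mul2,r2:3,r3:Mul1,r4:4
cycle 14: CDB Mul2=6; issue MUL r0<-Mul2 // r0:Mul2,r1:6,r2:3,r3:Mul1,r4:4
cycle 15: issue ADD r1<-Add1 // r0:Mul2,r1:Add1,r2:3,r3:Mul1,r4:4
cycle 16: issue ADD r4<-Add2 // r0:Mul2,r1:Add1,r2:3,r3:Mul1,r4:Add2
cycle 17: CDB Add1=7; stall // r0:Mul2,r1:7,r2:3,r3:Mul1,r4:Add2
cycle 18: CDB Mul1=36; issue MUL r1<-Mul1 // r0:Mul2,r1:Mul1,r2:3,r3:36,r4:Add2
cycle 19: CDB Mul2=16 // r0:16,r1:Mul1,r2:3,r3:36,r4:Add2
cycle 20: CDB Add2=39 // r0:16,r1:Mul1,r2:3,r3:36,r4:39
cycle 21: - // r0:16,r1:Mul1,r2:3,r3:36,r4:39
cycle 22: - // r0:16,r1:Mul1,r2:3,r3:36,r4:39
cycle 23: - // r0:16,r1:Mul1,r2:3,r3:36,r4:39
cycle 24: CDB Mul1=576 // r0:16,r1:576,r2:3,r3:36,r4:39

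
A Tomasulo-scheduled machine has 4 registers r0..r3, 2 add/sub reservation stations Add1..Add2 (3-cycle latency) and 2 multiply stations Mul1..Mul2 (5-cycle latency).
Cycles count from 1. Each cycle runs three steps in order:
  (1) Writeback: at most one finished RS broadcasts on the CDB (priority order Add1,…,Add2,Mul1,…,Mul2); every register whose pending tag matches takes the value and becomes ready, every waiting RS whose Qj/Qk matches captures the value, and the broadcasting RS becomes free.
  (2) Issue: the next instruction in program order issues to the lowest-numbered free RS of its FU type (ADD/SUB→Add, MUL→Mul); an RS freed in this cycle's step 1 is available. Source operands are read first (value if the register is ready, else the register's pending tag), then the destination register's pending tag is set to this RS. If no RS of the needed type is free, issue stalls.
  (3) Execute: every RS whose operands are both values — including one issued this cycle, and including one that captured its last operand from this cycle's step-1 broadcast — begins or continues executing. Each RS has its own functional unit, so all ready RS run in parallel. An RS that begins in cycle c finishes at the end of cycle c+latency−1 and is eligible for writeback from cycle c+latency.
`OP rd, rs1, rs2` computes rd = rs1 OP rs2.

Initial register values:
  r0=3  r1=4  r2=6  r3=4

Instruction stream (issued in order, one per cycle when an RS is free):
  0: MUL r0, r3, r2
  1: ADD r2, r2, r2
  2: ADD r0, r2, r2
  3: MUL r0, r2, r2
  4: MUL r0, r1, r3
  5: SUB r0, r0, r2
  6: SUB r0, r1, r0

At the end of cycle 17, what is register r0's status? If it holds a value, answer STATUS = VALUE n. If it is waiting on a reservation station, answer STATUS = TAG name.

c1: issue MUL r0<-Mul1 | r0:Mul1,r1:4,r2:6,r3:4
c2: issue ADD r2<-Add1 | r0:Mul1,r1:4,r2:Add1,r3:4
c3: issue ADD r0<-Add2 | r0:Add2,r1:4,r2:Add1,r3:4
c4: issue MUL r0<-Mul2 | r0:Mul2,r1:4,r2:Add1,r3:4
c5: CDB Add1=12; stall | r0:Mul2,r1:4,r2:12,r3:4
c6: CDB Mul1=24; issue MUL r0<-Mul1 | r0:Mul1,r1:4,r2:12,r3:4
c7: issue SUB r0<-Add1 | r0:Add1,r1:4,r2:12,r3:4
c8: CDB Add2=24; issue SUB r0<-Add2 | r0:Add2,r1:4,r2:12,r3:4
c9: - | r0:Add2,r1:4,r2:12,r3:4
c10: CDB Mul2=144 | r0:Add2,r1:4,r2:12,r3:4
c11: CDB Mul1=16 | r0:Add2,r1:4,r2:12,r3:4
c12: - | r0:Add2,r1:4,r2:12,r3:4
c13: - | r0:Add2,r1:4,r2:12,r3:4
c14: CDB Add1=4 | r0:Add2,r1:4,r2:12,r3:4
c15: - | r0:Add2,r1:4,r2:12,r3:4
c16: - | r0:Add2,r1:4,r2:12,r3:4
c17: CDB Add2=0 | r0:0,r1:4,r2:12,r3:4

STATUS = VALUE 0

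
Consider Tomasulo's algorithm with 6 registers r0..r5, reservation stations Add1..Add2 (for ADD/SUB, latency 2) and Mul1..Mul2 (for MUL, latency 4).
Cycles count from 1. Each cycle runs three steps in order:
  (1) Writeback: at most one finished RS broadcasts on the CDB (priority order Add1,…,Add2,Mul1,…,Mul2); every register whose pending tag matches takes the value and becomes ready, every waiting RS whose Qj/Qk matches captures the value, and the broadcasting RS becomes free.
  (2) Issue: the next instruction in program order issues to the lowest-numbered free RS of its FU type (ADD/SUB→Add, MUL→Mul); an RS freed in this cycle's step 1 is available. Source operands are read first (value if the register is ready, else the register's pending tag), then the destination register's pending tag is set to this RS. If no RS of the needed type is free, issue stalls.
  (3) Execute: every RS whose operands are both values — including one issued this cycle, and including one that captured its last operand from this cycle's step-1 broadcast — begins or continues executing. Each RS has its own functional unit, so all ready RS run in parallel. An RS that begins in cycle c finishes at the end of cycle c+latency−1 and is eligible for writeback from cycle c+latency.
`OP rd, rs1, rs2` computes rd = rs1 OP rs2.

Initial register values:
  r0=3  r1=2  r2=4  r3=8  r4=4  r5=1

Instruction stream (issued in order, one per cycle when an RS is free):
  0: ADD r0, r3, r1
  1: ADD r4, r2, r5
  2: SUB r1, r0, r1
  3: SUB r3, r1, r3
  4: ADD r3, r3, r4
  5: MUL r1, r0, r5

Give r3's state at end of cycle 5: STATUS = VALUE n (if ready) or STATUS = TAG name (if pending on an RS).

STATUS = TAG Add1

cycle 1: issue ADD r0<-Add1 // r0:Add1,r1:2,r2:4,r3:8,r4:4,r5:1
cycle 2: issue ADD r4<-Add2 // r0:Add1,r1:2,r2:4,r3:8,r4:Add2,r5:1
cycle 3: CDB Add1=10; issue SUB r1<-Add1 // r0:10,r1:Add1,r2:4,r3:8,r4:Add2,r5:1
cycle 4: CDB Add2=5; issue SUB r3<-Add2 // r0:10,r1:Add1,r2:4,r3:Add2,r4:5,r5:1
cycle 5: CDB Add1=8; issue ADD r3<-Add1 // r0:10,r1:8,r2:4,r3:Add1,r4:5,r5:1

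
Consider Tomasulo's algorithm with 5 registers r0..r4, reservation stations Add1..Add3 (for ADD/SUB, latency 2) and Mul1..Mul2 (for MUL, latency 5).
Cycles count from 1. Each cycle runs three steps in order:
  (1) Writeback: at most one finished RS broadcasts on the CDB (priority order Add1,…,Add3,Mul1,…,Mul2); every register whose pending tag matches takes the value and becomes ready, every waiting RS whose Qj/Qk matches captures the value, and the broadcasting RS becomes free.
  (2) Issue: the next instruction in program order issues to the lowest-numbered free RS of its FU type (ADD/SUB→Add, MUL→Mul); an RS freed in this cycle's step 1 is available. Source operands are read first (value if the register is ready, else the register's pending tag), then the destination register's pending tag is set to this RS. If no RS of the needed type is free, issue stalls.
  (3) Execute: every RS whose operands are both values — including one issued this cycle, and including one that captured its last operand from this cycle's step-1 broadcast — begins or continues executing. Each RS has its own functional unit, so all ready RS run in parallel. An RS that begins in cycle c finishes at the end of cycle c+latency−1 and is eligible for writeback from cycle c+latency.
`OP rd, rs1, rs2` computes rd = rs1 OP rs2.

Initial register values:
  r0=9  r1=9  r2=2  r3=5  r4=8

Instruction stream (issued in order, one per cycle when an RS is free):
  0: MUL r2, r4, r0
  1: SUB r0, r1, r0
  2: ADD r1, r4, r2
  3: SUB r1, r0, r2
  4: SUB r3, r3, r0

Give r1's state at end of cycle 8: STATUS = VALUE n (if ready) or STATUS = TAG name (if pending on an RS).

STATUS = VALUE -72

c1: issue MUL r2<-Mul1 | r0:9,r1:9,r2:Mul1,r3:5,r4:8
c2: issue SUB r0<-Add1 | r0:Add1,r1:9,r2:Mul1,r3:5,r4:8
c3: issue ADD r1<-Add2 | r0:Add1,r1:Add2,r2:Mul1,r3:5,r4:8
c4: CDB Add1=0; issue SUB r1<-Add1 | r0:0,r1:Add1,r2:Mul1,r3:5,r4:8
c5: issue SUB r3<-Add3 | r0:0,r1:Add1,r2:Mul1,r3:Add3,r4:8
c6: CDB Mul1=72 | r0:0,r1:Add1,r2:72,r3:Add3,r4:8
c7: CDB Add3=5 | r0:0,r1:Add1,r2:72,r3:5,r4:8
c8: CDB Add1=-72 | r0:0,r1:-72,r2:72,r3:5,r4:8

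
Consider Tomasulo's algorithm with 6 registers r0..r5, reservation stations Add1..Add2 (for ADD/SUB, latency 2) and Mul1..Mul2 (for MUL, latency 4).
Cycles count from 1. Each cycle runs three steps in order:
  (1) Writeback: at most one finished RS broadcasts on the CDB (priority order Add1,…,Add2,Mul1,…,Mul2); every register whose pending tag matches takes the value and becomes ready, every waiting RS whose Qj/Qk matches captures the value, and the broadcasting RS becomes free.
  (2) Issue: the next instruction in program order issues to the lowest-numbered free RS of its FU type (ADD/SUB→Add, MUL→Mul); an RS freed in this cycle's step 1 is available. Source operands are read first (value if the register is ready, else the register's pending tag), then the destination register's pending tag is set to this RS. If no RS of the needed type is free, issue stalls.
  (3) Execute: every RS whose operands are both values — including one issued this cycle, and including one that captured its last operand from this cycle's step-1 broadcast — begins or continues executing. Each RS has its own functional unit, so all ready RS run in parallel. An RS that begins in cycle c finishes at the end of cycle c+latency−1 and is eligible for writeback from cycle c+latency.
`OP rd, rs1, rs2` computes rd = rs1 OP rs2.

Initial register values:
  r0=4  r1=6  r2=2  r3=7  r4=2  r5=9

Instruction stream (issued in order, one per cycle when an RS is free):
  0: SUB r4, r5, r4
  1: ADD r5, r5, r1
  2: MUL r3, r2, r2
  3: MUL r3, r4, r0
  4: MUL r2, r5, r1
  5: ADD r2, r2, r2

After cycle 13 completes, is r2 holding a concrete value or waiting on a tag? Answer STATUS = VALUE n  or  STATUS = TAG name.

STATUS = VALUE 180

  c1: issue SUB r4<-Add1  regs: r0:4,r1:6,r2:2,r3:7,r4:Add1,r5:9
  c2: issue ADD r5<-Add2  regs: r0:4,r1:6,r2:2,r3:7,r4:Add1,r5:Add2
  c3: CDB Add1=7; issue MUL r3<-Mul1  regs: r0:4,r1:6,r2:2,r3:Mul1,r4:7,r5:Add2
  c4: CDB Add2=15; issue MUL r3<-Mul2  regs: r0:4,r1:6,r2:2,r3:Mul2,r4:7,r5:15
  c5: stall  regs: r0:4,r1:6,r2:2,r3:Mul2,r4:7,r5:15
  c6: stall  regs: r0:4,r1:6,r2:2,r3:Mul2,r4:7,r5:15
  c7: CDB Mul1=4; issue MUL r2<-Mul1  regs: r0:4,r1:6,r2:Mul1,r3:Mul2,r4:7,r5:15
  c8: CDB Mul2=28; issue ADD r2<-Add1  regs: r0:4,r1:6,r2:Add1,r3:28,r4:7,r5:15
  c9: -  regs: r0:4,r1:6,r2:Add1,r3:28,r4:7,r5:15
  c10: -  regs: r0:4,r1:6,r2:Add1,r3:28,r4:7,r5:15
  c11: CDB Mul1=90  regs: r0:4,r1:6,r2:Add1,r3:28,r4:7,r5:15
  c12: -  regs: r0:4,r1:6,r2:Add1,r3:28,r4:7,r5:15
  c13: CDB Add1=180  regs: r0:4,r1:6,r2:180,r3:28,r4:7,r5:15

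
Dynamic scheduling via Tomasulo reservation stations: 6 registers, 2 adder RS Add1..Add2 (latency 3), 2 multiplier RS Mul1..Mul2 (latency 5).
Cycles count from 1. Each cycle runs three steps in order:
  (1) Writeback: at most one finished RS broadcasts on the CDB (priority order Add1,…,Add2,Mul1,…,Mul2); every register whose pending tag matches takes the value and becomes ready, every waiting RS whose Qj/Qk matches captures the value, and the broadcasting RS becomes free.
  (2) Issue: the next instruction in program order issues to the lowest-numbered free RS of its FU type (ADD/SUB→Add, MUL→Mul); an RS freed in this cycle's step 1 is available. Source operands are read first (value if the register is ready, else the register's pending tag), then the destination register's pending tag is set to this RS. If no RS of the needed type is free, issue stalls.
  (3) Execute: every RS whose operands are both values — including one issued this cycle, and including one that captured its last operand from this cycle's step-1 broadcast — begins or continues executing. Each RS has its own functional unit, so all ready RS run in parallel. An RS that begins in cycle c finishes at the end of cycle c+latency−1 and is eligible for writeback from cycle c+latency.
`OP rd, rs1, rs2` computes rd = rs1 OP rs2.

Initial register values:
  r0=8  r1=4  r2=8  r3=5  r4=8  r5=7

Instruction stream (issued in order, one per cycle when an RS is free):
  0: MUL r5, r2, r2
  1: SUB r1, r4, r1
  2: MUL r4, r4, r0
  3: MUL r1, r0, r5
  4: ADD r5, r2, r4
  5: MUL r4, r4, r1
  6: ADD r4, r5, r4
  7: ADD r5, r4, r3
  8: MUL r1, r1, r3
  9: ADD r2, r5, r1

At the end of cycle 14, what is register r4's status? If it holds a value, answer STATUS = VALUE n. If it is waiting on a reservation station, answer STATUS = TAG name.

cycle 1: issue MUL r5<-Mul1 // r0:8,r1:4,r2:8,r3:5,r4:8,r5:Mul1
cycle 2: issue SUB r1<-Add1 // r0:8,r1:Add1,r2:8,r3:5,r4:8,r5:Mul1
cycle 3: issue MUL r4<-Mul2 // r0:8,r1:Add1,r2:8,r3:5,r4:Mul2,r5:Mul1
cycle 4: stall // r0:8,r1:Add1,r2:8,r3:5,r4:Mul2,r5:Mul1
cycle 5: CDB Add1=4; stall // r0:8,r1:4,r2:8,r3:5,r4:Mul2,r5:Mul1
cycle 6: CDB Mul1=64; issue MUL r1<-Mul1 // r0:8,r1:Mul1,r2:8,r3:5,r4:Mul2,r5:64
cycle 7: issue ADD r5<-Add1 // r0:8,r1:Mul1,r2:8,r3:5,r4:Mul2,r5:Add1
cycle 8: CDB Mul2=64; issue MUL r4<-Mul2 // r0:8,r1:Mul1,r2:8,r3:5,r4:Mul2,r5:Add1
cycle 9: issue ADD r4<-Add2 // r0:8,r1:Mul1,r2:8,r3:5,r4:Add2,r5:Add1
cycle 10: stall // r0:8,r1:Mul1,r2:8,r3:5,r4:Add2,r5:Add1
cycle 11: CDB Add1=72; issue ADD r5<-Add1 // r0:8,r1:Mul1,r2:8,r3:5,r4:Add2,r5:Add1
cycle 12: CDB Mul1=512; issue MUL r1<-Mul1 // r0:8,r1:Mul1,r2:8,r3:5,r4:Add2,r5:Add1
cycle 13: stall // r0:8,r1:Mul1,r2:8,r3:5,r4:Add2,r5:Add1
cycle 14: stall // r0:8,r1:Mul1,r2:8,r3:5,r4:Add2,r5:Add1

STATUS = TAG Add2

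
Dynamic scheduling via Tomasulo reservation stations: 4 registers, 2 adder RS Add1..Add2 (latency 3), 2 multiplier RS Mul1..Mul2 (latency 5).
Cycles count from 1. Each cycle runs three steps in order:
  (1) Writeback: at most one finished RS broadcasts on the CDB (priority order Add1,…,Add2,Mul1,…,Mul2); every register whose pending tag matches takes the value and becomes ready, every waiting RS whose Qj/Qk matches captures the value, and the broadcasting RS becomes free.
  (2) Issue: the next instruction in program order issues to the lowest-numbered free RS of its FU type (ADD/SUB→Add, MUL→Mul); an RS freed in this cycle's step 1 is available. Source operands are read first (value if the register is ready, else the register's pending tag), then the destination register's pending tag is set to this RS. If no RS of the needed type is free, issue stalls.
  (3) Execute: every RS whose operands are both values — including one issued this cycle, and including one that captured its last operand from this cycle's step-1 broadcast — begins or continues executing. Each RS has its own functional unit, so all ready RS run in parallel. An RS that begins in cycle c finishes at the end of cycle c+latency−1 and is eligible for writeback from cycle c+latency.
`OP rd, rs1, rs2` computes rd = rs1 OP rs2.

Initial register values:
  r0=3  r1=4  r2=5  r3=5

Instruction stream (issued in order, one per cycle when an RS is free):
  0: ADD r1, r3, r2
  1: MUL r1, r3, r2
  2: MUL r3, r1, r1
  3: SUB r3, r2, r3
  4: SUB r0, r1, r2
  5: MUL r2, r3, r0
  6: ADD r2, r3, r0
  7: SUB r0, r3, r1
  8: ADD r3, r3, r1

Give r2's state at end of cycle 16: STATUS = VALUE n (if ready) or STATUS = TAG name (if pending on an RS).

STATUS = TAG Add2

  c1: issue ADD r1<-Add1  regs: r0:3,r1:Add1,r2:5,r3:5
  c2: issue MUL r1<-Mul1  regs: r0:3,r1:Mul1,r2:5,r3:5
  c3: issue MUL r3<-Mul2  regs: r0:3,r1:Mul1,r2:5,r3:Mul2
  c4: CDB Add1=10; issue SUB r3<-Add1  regs: r0:3,r1:Mul1,r2:5,r3:Add1
  c5: issue SUB r0<-Add2  regs: r0:Add2,r1:Mul1,r2:5,r3:Add1
  c6: stall  regs: r0:Add2,r1:Mul1,r2:5,r3:Add1
  c7: CDB Mul1=25; issue MUL r2<-Mul1  regs: r0:Add2,r1:25,r2:Mul1,r3:Add1
  c8: stall  regs: r0:Add2,r1:25,r2:Mul1,r3:Add1
  c9: stall  regs: r0:Add2,r1:25,r2:Mul1,r3:Add1
  c10: CDB Add2=20; issue ADD r2<-Add2  regs: r0:20,r1:25,r2:Add2,r3:Add1
  c11: stall  regs: r0:20,r1:25,r2:Add2,r3:Add1
  c12: CDB Mul2=625; stall  regs: r0:20,r1:25,r2:Add2,r3:Add1
  c13: stall  regs: r0:20,r1:25,r2:Add2,r3:Add1
  c14: stall  regs: r0:20,r1:25,r2:Add2,r3:Add1
  c15: CDB Add1=-620; issue SUB r0<-Add1  regs: r0:Add1,r1:25,r2:Add2,r3:-620
  c16: stall  regs: r0:Add1,r1:25,r2:Add2,r3:-620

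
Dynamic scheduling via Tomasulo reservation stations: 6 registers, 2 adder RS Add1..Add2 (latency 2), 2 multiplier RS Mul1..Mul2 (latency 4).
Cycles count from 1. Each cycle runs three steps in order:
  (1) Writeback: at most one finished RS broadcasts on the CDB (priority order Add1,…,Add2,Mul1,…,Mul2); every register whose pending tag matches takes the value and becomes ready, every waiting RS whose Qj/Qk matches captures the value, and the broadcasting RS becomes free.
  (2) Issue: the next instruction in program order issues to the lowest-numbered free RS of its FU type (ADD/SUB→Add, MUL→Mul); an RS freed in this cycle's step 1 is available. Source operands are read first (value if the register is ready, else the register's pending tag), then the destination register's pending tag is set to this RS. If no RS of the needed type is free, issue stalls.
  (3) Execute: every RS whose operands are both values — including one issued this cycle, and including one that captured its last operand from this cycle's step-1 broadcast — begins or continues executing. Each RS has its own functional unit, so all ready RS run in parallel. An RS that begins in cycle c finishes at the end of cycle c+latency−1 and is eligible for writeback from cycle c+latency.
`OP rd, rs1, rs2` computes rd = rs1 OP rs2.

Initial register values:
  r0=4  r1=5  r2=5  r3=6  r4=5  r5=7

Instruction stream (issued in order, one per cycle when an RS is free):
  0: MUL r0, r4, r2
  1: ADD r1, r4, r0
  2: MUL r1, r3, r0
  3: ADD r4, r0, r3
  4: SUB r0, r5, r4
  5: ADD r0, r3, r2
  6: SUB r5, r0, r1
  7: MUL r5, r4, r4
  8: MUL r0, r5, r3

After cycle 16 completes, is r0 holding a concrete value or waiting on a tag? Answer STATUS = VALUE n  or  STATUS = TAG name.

STATUS = TAG Mul2

  c1: issue MUL r0<-Mul1  regs: r0:Mul1,r1:5,r2:5,r3:6,r4:5,r5:7
  c2: issue ADD r1<-Add1  regs: r0:Mul1,r1:Add1,r2:5,r3:6,r4:5,r5:7
  c3: issue MUL r1<-Mul2  regs: r0:Mul1,r1:Mul2,r2:5,r3:6,r4:5,r5:7
  c4: issue ADD r4<-Add2  regs: r0:Mul1,r1:Mul2,r2:5,r3:6,r4:Add2,r5:7
  c5: CDB Mul1=25; stall  regs: r0:25,r1:Mul2,r2:5,r3:6,r4:Add2,r5:7
  c6: stall  regs: r0:25,r1:Mul2,r2:5,r3:6,r4:Add2,r5:7
  c7: CDB Add1=30; issue SUB r0<-Add1  regs: r0:Add1,r1:Mul2,r2:5,r3:6,r4:Add2,r5:7
  c8: CDB Add2=31; issue ADD r0<-Add2  regs: r0:Add2,r1:Mul2,r2:5,r3:6,r4:31,r5:7
  c9: CDB Mul2=150; stall  regs: r0:Add2,r1:150,r2:5,r3:6,r4:31,r5:7
  c10: CDB Add1=-24; issue SUB r5<-Add1  regs: r0:Add2,r1:150,r2:5,r3:6,r4:31,r5:Add1
  c11: CDB Add2=11; issue MUL r5<-Mul1  regs: r0:11,r1:150,r2:5,r3:6,r4:31,r5:Mul1
  c12: issue MUL r0<-Mul2  regs: r0:Mul2,r1:150,r2:5,r3:6,r4:31,r5:Mul1
  c13: CDB Add1=-139  regs: r0:Mul2,r1:150,r2:5,r3:6,r4:31,r5:Mul1
  c14: -  regs: r0:Mul2,r1:150,r2:5,r3:6,r4:31,r5:Mul1
  c15: CDB Mul1=961  regs: r0:Mul2,r1:150,r2:5,r3:6,r4:31,r5:961
  c16: -  regs: r0:Mul2,r1:150,r2:5,r3:6,r4:31,r5:961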